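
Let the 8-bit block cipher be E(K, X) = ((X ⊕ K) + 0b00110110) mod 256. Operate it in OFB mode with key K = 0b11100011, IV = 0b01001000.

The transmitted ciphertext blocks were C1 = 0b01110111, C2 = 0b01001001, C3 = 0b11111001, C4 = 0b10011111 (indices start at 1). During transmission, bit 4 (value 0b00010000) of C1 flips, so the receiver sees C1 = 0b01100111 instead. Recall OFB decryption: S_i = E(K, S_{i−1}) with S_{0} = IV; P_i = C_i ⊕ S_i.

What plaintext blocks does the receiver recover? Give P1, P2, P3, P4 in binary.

P1 = 0b10000110, P2 = 0b01110001, P3 = 0b11101000, P4 = 0b10110111

Only C1 changed, to 0b01100111. In OFB, a change in C_i flips the same bit in P_i only; the keystream is unaffected. Decrypting the received ciphertext:
P1: S = E(K, 0b01001000) = 0b11100001; 0b01100111 ⊕ 0b11100001 = 0b10000110.
P2: S = E(K, 0b11100001) = 0b00111000; 0b01001001 ⊕ 0b00111000 = 0b01110001.
P3: S = E(K, 0b00111000) = 0b00010001; 0b11111001 ⊕ 0b00010001 = 0b11101000.
P4: S = E(K, 0b00010001) = 0b00101000; 0b10011111 ⊕ 0b00101000 = 0b10110111.
Blocks that differ from the original plaintext: P1.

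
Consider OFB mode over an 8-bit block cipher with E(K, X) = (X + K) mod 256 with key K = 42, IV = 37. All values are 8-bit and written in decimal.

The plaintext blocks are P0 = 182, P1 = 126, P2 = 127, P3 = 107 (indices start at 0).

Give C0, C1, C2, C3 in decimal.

OFB encryption: S_i = E(K, S_{i−1}) with S_{−1} = IV; C_i = P_i ⊕ S_i.
C0: S = E(K, 37) = 79; 182 ⊕ 79 = 249.
C1: S = E(K, 79) = 121; 126 ⊕ 121 = 7.
C2: S = E(K, 121) = 163; 127 ⊕ 163 = 220.
C3: S = E(K, 163) = 205; 107 ⊕ 205 = 166.

C0 = 249, C1 = 7, C2 = 220, C3 = 166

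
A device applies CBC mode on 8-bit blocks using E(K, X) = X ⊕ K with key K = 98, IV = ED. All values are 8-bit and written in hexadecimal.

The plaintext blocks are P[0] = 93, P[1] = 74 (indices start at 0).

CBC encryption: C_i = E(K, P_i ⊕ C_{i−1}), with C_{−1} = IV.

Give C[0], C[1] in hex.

C[0]: P[0] ⊕ ED = 7E; E(K, 7E) = E6.
C[1]: P[1] ⊕ E6 = 92; E(K, 92) = 0A.

C[0] = E6, C[1] = 0A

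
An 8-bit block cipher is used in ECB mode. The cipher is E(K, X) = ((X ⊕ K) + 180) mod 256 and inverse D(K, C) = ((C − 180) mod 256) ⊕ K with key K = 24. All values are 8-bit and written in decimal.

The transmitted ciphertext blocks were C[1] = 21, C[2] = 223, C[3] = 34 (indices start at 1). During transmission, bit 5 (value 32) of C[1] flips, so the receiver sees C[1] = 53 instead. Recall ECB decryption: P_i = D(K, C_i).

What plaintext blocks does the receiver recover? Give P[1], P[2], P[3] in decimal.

Only C[1] changed, to 53. In ECB, a change in C_i affects only P_i. Decrypting the received ciphertext:
P[1]: D(K, 53) = 153.
P[2]: D(K, 223) = 51.
P[3]: D(K, 34) = 118.
Blocks that differ from the original plaintext: P[1].

P[1] = 153, P[2] = 51, P[3] = 118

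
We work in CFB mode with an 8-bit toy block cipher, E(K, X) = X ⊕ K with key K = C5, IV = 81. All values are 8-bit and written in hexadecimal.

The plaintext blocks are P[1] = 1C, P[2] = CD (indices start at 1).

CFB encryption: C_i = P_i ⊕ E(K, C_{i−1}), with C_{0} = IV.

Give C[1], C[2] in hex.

C[1] = 58, C[2] = 50

C[1]: E(K, 81) = 44; 1C ⊕ 44 = 58.
C[2]: E(K, 58) = 9D; CD ⊕ 9D = 50.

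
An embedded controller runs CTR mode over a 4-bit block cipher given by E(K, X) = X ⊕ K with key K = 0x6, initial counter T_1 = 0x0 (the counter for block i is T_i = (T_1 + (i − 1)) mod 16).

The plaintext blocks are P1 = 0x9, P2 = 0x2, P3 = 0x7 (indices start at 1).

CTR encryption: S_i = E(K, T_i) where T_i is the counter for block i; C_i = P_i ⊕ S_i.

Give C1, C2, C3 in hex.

C1 = 0xF, C2 = 0x5, C3 = 0x3

C1: T = 0x0, S = E(K, T) = 0x6; 0x9 ⊕ 0x6 = 0xF.
C2: T = 0x1, S = E(K, T) = 0x7; 0x2 ⊕ 0x7 = 0x5.
C3: T = 0x2, S = E(K, T) = 0x4; 0x7 ⊕ 0x4 = 0x3.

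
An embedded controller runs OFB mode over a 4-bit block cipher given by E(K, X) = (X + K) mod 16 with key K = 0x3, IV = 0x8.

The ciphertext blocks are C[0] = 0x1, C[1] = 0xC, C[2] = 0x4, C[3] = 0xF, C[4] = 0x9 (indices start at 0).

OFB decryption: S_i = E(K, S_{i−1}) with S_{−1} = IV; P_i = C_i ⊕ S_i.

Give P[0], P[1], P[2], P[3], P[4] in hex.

P[0] = 0xA, P[1] = 0x2, P[2] = 0x5, P[3] = 0xB, P[4] = 0xE

P[0]: S = E(K, 0x8) = 0xB; 0x1 ⊕ 0xB = 0xA.
P[1]: S = E(K, 0xB) = 0xE; 0xC ⊕ 0xE = 0x2.
P[2]: S = E(K, 0xE) = 0x1; 0x4 ⊕ 0x1 = 0x5.
P[3]: S = E(K, 0x1) = 0x4; 0xF ⊕ 0x4 = 0xB.
P[4]: S = E(K, 0x4) = 0x7; 0x9 ⊕ 0x7 = 0xE.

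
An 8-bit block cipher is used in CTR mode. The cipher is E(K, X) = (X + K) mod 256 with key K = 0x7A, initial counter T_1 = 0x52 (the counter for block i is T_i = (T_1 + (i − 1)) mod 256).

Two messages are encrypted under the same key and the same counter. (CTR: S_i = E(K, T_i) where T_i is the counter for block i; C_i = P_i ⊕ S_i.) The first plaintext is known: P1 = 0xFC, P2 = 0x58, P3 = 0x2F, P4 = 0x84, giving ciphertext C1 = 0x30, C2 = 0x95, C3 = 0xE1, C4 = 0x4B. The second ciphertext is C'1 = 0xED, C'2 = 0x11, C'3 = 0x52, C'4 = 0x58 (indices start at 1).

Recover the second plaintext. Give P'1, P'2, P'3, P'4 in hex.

P'1 = 0x21, P'2 = 0xDC, P'3 = 0x9C, P'4 = 0x97

In CTR with a reused counter, both messages share the same keystream S_i, so C_i ⊕ C'_i = P_i ⊕ P'_i and thus P'_i = P_i ⊕ C_i ⊕ C'_i.
P'1: 0xFC ⊕ 0x30 ⊕ 0xED = 0x21.
P'2: 0x58 ⊕ 0x95 ⊕ 0x11 = 0xDC.
P'3: 0x2F ⊕ 0xE1 ⊕ 0x52 = 0x9C.
P'4: 0x84 ⊕ 0x4B ⊕ 0x58 = 0x97.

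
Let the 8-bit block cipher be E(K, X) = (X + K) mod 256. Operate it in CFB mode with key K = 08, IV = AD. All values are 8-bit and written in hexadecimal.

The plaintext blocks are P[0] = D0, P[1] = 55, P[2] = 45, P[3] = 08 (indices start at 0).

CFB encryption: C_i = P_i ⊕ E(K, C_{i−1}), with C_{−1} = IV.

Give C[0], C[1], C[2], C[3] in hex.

C[0]: E(K, AD) = B5; D0 ⊕ B5 = 65.
C[1]: E(K, 65) = 6D; 55 ⊕ 6D = 38.
C[2]: E(K, 38) = 40; 45 ⊕ 40 = 05.
C[3]: E(K, 05) = 0D; 08 ⊕ 0D = 05.

C[0] = 65, C[1] = 38, C[2] = 05, C[3] = 05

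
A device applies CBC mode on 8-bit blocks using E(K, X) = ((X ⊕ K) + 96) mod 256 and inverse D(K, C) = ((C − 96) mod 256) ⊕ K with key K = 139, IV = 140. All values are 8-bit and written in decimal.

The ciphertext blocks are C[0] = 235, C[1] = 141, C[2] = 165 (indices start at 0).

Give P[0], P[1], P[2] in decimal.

P[0] = 140, P[1] = 77, P[2] = 67

CBC decryption: P_i = D(K, C_i) ⊕ C_{i−1}, with C_{−1} = IV.
P[0]: D(K, 235) = 0; 0 ⊕ 140 = 140.
P[1]: D(K, 141) = 166; 166 ⊕ 235 = 77.
P[2]: D(K, 165) = 206; 206 ⊕ 141 = 67.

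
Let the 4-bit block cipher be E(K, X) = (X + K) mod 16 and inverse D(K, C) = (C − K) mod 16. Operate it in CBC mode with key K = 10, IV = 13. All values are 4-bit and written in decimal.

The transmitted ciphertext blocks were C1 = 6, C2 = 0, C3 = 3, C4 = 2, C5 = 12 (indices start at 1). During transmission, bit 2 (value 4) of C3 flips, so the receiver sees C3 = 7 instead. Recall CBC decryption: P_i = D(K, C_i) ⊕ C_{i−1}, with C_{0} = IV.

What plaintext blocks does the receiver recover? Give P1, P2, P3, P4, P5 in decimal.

Only C3 changed, to 7. In CBC, a change in C_i garbles P_i and flips the same bit in P_{i+1}. Decrypting the received ciphertext:
P1: D(K, 6) = 12; 12 ⊕ 13 = 1.
P2: D(K, 0) = 6; 6 ⊕ 6 = 0.
P3: D(K, 7) = 13; 13 ⊕ 0 = 13.
P4: D(K, 2) = 8; 8 ⊕ 7 = 15.
P5: D(K, 12) = 2; 2 ⊕ 2 = 0.
Blocks that differ from the original plaintext: P3, P4.

P1 = 1, P2 = 0, P3 = 13, P4 = 15, P5 = 0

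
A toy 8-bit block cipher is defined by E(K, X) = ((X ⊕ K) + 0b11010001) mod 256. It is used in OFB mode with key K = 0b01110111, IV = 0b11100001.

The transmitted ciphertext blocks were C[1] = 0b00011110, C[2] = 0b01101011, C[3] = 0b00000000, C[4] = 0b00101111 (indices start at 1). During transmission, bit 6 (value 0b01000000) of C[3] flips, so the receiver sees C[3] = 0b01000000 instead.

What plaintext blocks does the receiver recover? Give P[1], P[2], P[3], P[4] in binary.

OFB decryption: S_i = E(K, S_{i−1}) with S_{0} = IV; P_i = C_i ⊕ S_i.
Only C[3] changed, to 0b01000000. In OFB, a change in C_i flips the same bit in P_i only; the keystream is unaffected. Decrypting the received ciphertext:
P[1]: S = E(K, 0b11100001) = 0b01100111; 0b00011110 ⊕ 0b01100111 = 0b01111001.
P[2]: S = E(K, 0b01100111) = 0b11100001; 0b01101011 ⊕ 0b11100001 = 0b10001010.
P[3]: S = E(K, 0b11100001) = 0b01100111; 0b01000000 ⊕ 0b01100111 = 0b00100111.
P[4]: S = E(K, 0b01100111) = 0b11100001; 0b00101111 ⊕ 0b11100001 = 0b11001110.
Blocks that differ from the original plaintext: P[3].

P[1] = 0b01111001, P[2] = 0b10001010, P[3] = 0b00100111, P[4] = 0b11001110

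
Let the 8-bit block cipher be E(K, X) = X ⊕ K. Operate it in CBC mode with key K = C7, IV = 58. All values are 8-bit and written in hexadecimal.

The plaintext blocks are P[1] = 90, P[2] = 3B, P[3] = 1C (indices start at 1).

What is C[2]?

CBC encryption: C_i = E(K, P_i ⊕ C_{i−1}), with C_{0} = IV.
C[1]: P[1] ⊕ 58 = C8; E(K, C8) = 0F.
C[2]: P[2] ⊕ 0F = 34; E(K, 34) = F3.

C[2] = F3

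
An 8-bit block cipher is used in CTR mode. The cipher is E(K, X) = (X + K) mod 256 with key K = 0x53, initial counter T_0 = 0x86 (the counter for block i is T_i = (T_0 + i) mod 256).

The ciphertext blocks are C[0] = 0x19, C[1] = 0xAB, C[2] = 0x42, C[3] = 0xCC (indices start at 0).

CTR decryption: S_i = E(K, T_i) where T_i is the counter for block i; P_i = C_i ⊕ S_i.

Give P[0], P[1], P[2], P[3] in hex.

P[0]: T = 0x86, S = E(K, T) = 0xD9; 0x19 ⊕ 0xD9 = 0xC0.
P[1]: T = 0x87, S = E(K, T) = 0xDA; 0xAB ⊕ 0xDA = 0x71.
P[2]: T = 0x88, S = E(K, T) = 0xDB; 0x42 ⊕ 0xDB = 0x99.
P[3]: T = 0x89, S = E(K, T) = 0xDC; 0xCC ⊕ 0xDC = 0x10.

P[0] = 0xC0, P[1] = 0x71, P[2] = 0x99, P[3] = 0x10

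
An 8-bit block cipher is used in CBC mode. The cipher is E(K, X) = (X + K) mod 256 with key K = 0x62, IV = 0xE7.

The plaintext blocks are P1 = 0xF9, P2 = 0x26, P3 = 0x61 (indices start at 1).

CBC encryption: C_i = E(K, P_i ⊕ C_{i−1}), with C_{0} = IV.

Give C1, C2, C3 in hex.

C1: P1 ⊕ 0xE7 = 0x1E; E(K, 0x1E) = 0x80.
C2: P2 ⊕ 0x80 = 0xA6; E(K, 0xA6) = 0x08.
C3: P3 ⊕ 0x08 = 0x69; E(K, 0x69) = 0xCB.

C1 = 0x80, C2 = 0x08, C3 = 0xCB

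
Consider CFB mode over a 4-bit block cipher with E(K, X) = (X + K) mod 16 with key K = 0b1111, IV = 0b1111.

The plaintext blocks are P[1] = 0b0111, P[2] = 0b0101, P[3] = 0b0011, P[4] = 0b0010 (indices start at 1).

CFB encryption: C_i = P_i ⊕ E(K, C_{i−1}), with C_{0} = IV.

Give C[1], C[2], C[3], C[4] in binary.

C[1] = 0b1001, C[2] = 0b1101, C[3] = 0b1111, C[4] = 0b1100

C[1]: E(K, 0b1111) = 0b1110; 0b0111 ⊕ 0b1110 = 0b1001.
C[2]: E(K, 0b1001) = 0b1000; 0b0101 ⊕ 0b1000 = 0b1101.
C[3]: E(K, 0b1101) = 0b1100; 0b0011 ⊕ 0b1100 = 0b1111.
C[4]: E(K, 0b1111) = 0b1110; 0b0010 ⊕ 0b1110 = 0b1100.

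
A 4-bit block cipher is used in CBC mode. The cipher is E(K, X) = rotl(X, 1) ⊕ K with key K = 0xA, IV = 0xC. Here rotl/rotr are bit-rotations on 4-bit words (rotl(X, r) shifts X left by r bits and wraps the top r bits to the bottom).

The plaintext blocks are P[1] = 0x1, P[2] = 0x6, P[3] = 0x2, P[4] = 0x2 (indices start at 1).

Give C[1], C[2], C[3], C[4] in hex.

C[1] = 0x1, C[2] = 0x4, C[3] = 0x6, C[4] = 0x2

CBC encryption: C_i = E(K, P_i ⊕ C_{i−1}), with C_{0} = IV.
C[1]: P[1] ⊕ 0xC = 0xD; E(K, 0xD) = 0x1.
C[2]: P[2] ⊕ 0x1 = 0x7; E(K, 0x7) = 0x4.
C[3]: P[3] ⊕ 0x4 = 0x6; E(K, 0x6) = 0x6.
C[4]: P[4] ⊕ 0x6 = 0x4; E(K, 0x4) = 0x2.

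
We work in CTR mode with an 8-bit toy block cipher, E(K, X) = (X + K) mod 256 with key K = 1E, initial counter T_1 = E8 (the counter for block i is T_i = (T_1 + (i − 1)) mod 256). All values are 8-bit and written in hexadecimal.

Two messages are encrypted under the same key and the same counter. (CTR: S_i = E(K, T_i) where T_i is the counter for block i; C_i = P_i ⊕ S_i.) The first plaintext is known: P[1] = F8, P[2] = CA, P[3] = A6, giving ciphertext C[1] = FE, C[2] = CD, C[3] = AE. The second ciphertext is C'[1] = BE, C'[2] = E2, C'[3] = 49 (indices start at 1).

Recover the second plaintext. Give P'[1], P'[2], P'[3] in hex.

P'[1] = B8, P'[2] = E5, P'[3] = 41

In CTR with a reused counter, both messages share the same keystream S_i, so C_i ⊕ C'_i = P_i ⊕ P'_i and thus P'_i = P_i ⊕ C_i ⊕ C'_i.
P'[1]: F8 ⊕ FE ⊕ BE = B8.
P'[2]: CA ⊕ CD ⊕ E2 = E5.
P'[3]: A6 ⊕ AE ⊕ 49 = 41.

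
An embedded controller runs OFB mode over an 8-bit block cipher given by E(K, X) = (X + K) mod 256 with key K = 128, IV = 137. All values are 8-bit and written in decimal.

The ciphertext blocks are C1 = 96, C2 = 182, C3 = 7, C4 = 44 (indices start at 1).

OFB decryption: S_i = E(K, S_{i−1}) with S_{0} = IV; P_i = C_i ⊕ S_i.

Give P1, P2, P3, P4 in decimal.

P1: S = E(K, 137) = 9; 96 ⊕ 9 = 105.
P2: S = E(K, 9) = 137; 182 ⊕ 137 = 63.
P3: S = E(K, 137) = 9; 7 ⊕ 9 = 14.
P4: S = E(K, 9) = 137; 44 ⊕ 137 = 165.

P1 = 105, P2 = 63, P3 = 14, P4 = 165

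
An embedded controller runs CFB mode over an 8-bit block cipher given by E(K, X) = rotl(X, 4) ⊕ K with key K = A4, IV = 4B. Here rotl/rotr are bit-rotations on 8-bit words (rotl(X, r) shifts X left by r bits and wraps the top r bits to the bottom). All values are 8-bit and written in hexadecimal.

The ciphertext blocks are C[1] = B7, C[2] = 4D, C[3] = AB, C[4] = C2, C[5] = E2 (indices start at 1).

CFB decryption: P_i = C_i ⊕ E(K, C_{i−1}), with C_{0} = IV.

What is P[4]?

P[4]: E(K, AB) = 1E; C2 ⊕ 1E = DC.

P[4] = DC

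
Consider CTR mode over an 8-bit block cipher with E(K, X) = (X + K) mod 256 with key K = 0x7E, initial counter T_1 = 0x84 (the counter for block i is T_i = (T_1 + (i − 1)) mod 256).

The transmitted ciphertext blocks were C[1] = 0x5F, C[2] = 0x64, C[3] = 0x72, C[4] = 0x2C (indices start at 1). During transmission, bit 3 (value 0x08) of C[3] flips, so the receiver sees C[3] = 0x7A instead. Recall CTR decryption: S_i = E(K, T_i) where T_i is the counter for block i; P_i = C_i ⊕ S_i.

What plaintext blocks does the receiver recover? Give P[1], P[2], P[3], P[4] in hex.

P[1] = 0x5D, P[2] = 0x67, P[3] = 0x7E, P[4] = 0x29

Only C[3] changed, to 0x7A. In CTR, a change in C_i flips the same bit in P_i only; the keystream is unaffected. Decrypting the received ciphertext:
P[1]: T = 0x84, S = E(K, T) = 0x02; 0x5F ⊕ 0x02 = 0x5D.
P[2]: T = 0x85, S = E(K, T) = 0x03; 0x64 ⊕ 0x03 = 0x67.
P[3]: T = 0x86, S = E(K, T) = 0x04; 0x7A ⊕ 0x04 = 0x7E.
P[4]: T = 0x87, S = E(K, T) = 0x05; 0x2C ⊕ 0x05 = 0x29.
Blocks that differ from the original plaintext: P[3].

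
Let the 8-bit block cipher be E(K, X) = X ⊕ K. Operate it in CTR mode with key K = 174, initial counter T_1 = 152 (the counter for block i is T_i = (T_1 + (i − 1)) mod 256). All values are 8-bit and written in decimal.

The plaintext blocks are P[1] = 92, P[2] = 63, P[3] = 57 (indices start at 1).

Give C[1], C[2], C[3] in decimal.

C[1] = 106, C[2] = 8, C[3] = 13

CTR encryption: S_i = E(K, T_i) where T_i is the counter for block i; C_i = P_i ⊕ S_i.
C[1]: T = 152, S = E(K, T) = 54; 92 ⊕ 54 = 106.
C[2]: T = 153, S = E(K, T) = 55; 63 ⊕ 55 = 8.
C[3]: T = 154, S = E(K, T) = 52; 57 ⊕ 52 = 13.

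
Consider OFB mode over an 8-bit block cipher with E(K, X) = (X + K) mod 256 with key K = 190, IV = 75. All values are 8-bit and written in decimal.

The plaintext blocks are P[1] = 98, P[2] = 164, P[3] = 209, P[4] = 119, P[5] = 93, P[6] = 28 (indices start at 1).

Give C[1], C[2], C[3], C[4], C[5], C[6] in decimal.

OFB encryption: S_i = E(K, S_{i−1}) with S_{0} = IV; C_i = P_i ⊕ S_i.
C[1]: S = E(K, 75) = 9; 98 ⊕ 9 = 107.
C[2]: S = E(K, 9) = 199; 164 ⊕ 199 = 99.
C[3]: S = E(K, 199) = 133; 209 ⊕ 133 = 84.
C[4]: S = E(K, 133) = 67; 119 ⊕ 67 = 52.
C[5]: S = E(K, 67) = 1; 93 ⊕ 1 = 92.
C[6]: S = E(K, 1) = 191; 28 ⊕ 191 = 163.

C[1] = 107, C[2] = 99, C[3] = 84, C[4] = 52, C[5] = 92, C[6] = 163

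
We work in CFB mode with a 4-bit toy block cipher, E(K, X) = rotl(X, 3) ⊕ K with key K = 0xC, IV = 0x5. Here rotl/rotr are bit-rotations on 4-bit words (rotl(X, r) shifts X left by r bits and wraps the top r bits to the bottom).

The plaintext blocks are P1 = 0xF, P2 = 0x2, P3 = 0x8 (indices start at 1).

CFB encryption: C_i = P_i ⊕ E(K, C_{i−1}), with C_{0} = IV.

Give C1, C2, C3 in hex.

C1: E(K, 0x5) = 0x6; 0xF ⊕ 0x6 = 0x9.
C2: E(K, 0x9) = 0x0; 0x2 ⊕ 0x0 = 0x2.
C3: E(K, 0x2) = 0xD; 0x8 ⊕ 0xD = 0x5.

C1 = 0x9, C2 = 0x2, C3 = 0x5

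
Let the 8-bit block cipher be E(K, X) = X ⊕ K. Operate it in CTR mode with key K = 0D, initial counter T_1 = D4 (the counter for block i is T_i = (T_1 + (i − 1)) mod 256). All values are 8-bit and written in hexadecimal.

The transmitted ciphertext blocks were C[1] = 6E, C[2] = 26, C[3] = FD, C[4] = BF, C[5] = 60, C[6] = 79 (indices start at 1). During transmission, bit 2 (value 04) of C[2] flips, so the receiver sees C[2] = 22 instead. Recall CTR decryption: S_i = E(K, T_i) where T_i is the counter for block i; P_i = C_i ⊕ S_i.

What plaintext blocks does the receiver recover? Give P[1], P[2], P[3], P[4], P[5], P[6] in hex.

Only C[2] changed, to 22. In CTR, a change in C_i flips the same bit in P_i only; the keystream is unaffected. Decrypting the received ciphertext:
P[1]: T = D4, S = E(K, T) = D9; 6E ⊕ D9 = B7.
P[2]: T = D5, S = E(K, T) = D8; 22 ⊕ D8 = FA.
P[3]: T = D6, S = E(K, T) = DB; FD ⊕ DB = 26.
P[4]: T = D7, S = E(K, T) = DA; BF ⊕ DA = 65.
P[5]: T = D8, S = E(K, T) = D5; 60 ⊕ D5 = B5.
P[6]: T = D9, S = E(K, T) = D4; 79 ⊕ D4 = AD.
Blocks that differ from the original plaintext: P[2].

P[1] = B7, P[2] = FA, P[3] = 26, P[4] = 65, P[5] = B5, P[6] = AD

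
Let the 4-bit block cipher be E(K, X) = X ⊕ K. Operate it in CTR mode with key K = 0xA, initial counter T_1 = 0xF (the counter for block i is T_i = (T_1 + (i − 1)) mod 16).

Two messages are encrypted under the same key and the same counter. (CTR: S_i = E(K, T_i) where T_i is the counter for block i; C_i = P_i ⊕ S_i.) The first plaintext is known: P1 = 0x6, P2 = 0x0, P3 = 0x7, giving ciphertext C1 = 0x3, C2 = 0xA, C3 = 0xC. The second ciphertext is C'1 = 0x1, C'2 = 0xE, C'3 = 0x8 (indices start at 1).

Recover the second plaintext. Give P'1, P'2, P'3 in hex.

In CTR with a reused counter, both messages share the same keystream S_i, so C_i ⊕ C'_i = P_i ⊕ P'_i and thus P'_i = P_i ⊕ C_i ⊕ C'_i.
P'1: 0x6 ⊕ 0x3 ⊕ 0x1 = 0x4.
P'2: 0x0 ⊕ 0xA ⊕ 0xE = 0x4.
P'3: 0x7 ⊕ 0xC ⊕ 0x8 = 0x3.

P'1 = 0x4, P'2 = 0x4, P'3 = 0x3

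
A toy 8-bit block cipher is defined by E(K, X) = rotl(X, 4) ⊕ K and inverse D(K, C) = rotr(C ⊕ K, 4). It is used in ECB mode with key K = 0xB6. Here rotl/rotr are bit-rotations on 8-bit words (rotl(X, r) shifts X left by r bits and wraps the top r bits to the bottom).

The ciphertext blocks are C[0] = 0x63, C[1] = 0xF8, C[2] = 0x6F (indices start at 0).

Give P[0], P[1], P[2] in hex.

ECB decryption: P_i = D(K, C_i).
P[0]: D(K, 0x63) = 0x5D.
P[1]: D(K, 0xF8) = 0xE4.
P[2]: D(K, 0x6F) = 0x9D.

P[0] = 0x5D, P[1] = 0xE4, P[2] = 0x9D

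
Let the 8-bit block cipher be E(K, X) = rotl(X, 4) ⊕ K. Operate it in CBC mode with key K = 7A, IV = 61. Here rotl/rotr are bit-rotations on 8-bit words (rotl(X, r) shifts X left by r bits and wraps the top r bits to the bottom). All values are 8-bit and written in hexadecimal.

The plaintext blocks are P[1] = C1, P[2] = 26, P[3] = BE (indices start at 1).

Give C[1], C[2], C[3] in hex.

C[1] = 70, C[2] = 1F, C[3] = 60

CBC encryption: C_i = E(K, P_i ⊕ C_{i−1}), with C_{0} = IV.
C[1]: P[1] ⊕ 61 = A0; E(K, A0) = 70.
C[2]: P[2] ⊕ 70 = 56; E(K, 56) = 1F.
C[3]: P[3] ⊕ 1F = A1; E(K, A1) = 60.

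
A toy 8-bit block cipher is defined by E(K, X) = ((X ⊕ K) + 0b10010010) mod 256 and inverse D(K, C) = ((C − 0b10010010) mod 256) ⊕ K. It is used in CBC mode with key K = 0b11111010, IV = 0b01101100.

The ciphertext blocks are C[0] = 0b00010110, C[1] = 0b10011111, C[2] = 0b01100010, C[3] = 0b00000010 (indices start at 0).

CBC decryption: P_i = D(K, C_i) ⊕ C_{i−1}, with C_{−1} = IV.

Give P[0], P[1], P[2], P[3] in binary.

P[0]: D(K, 0b00010110) = 0b01111110; 0b01111110 ⊕ 0b01101100 = 0b00010010.
P[1]: D(K, 0b10011111) = 0b11110111; 0b11110111 ⊕ 0b00010110 = 0b11100001.
P[2]: D(K, 0b01100010) = 0b00101010; 0b00101010 ⊕ 0b10011111 = 0b10110101.
P[3]: D(K, 0b00000010) = 0b10001010; 0b10001010 ⊕ 0b01100010 = 0b11101000.

P[0] = 0b00010010, P[1] = 0b11100001, P[2] = 0b10110101, P[3] = 0b11101000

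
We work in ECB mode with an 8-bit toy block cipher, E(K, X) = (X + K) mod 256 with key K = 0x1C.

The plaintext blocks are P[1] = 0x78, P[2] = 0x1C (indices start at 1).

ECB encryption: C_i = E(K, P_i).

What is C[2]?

C[2] = 0x38

C[2]: E(K, 0x1C) = 0x38.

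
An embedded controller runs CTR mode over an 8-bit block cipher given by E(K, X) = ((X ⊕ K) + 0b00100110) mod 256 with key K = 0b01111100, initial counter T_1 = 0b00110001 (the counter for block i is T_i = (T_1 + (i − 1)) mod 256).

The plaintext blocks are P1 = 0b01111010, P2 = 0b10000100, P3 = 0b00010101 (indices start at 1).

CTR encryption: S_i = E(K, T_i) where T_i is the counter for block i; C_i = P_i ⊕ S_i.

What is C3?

C3 = 0b01100000

C1: T = 0b00110001, S = E(K, T) = 0b01110011; 0b01111010 ⊕ 0b01110011 = 0b00001001.
C2: T = 0b00110010, S = E(K, T) = 0b01110100; 0b10000100 ⊕ 0b01110100 = 0b11110000.
C3: T = 0b00110011, S = E(K, T) = 0b01110101; 0b00010101 ⊕ 0b01110101 = 0b01100000.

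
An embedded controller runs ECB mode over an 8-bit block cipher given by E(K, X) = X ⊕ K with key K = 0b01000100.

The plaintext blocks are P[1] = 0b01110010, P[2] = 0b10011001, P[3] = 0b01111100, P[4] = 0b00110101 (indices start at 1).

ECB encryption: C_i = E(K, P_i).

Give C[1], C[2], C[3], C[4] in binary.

C[1]: E(K, 0b01110010) = 0b00110110.
C[2]: E(K, 0b10011001) = 0b11011101.
C[3]: E(K, 0b01111100) = 0b00111000.
C[4]: E(K, 0b00110101) = 0b01110001.

C[1] = 0b00110110, C[2] = 0b11011101, C[3] = 0b00111000, C[4] = 0b01110001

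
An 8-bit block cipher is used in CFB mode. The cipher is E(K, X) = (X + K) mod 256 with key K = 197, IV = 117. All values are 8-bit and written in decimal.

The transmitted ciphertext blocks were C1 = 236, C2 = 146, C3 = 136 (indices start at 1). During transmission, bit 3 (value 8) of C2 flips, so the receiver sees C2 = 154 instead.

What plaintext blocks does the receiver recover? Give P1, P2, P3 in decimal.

P1 = 214, P2 = 43, P3 = 215

CFB decryption: P_i = C_i ⊕ E(K, C_{i−1}), with C_{0} = IV.
Only C2 changed, to 154. In CFB, a change in C_i flips the same bit in P_i and garbles P_{i+1}. Decrypting the received ciphertext:
P1: E(K, 117) = 58; 236 ⊕ 58 = 214.
P2: E(K, 236) = 177; 154 ⊕ 177 = 43.
P3: E(K, 154) = 95; 136 ⊕ 95 = 215.
Blocks that differ from the original plaintext: P2, P3.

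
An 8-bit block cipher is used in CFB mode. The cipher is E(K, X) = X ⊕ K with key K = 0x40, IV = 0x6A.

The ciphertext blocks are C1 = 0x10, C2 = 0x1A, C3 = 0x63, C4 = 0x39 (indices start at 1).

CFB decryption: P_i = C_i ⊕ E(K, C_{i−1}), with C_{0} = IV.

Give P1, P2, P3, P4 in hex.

P1 = 0x3A, P2 = 0x4A, P3 = 0x39, P4 = 0x1A

P1: E(K, 0x6A) = 0x2A; 0x10 ⊕ 0x2A = 0x3A.
P2: E(K, 0x10) = 0x50; 0x1A ⊕ 0x50 = 0x4A.
P3: E(K, 0x1A) = 0x5A; 0x63 ⊕ 0x5A = 0x39.
P4: E(K, 0x63) = 0x23; 0x39 ⊕ 0x23 = 0x1A.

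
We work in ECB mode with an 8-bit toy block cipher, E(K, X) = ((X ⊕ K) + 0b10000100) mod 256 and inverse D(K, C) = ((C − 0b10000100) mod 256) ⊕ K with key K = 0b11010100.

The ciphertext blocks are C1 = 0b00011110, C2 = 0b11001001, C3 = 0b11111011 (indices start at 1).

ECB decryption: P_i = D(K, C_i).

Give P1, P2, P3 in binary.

P1 = 0b01001110, P2 = 0b10010001, P3 = 0b10100011

P1: D(K, 0b00011110) = 0b01001110.
P2: D(K, 0b11001001) = 0b10010001.
P3: D(K, 0b11111011) = 0b10100011.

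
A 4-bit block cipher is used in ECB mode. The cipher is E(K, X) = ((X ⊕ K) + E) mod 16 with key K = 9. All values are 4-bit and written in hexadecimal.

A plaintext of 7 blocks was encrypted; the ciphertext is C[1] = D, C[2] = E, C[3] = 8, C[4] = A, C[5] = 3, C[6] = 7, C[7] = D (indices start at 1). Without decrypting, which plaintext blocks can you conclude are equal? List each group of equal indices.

ECB encrypts each block independently with the same key, so equal ciphertext blocks imply equal plaintext blocks.
C[1] = C[7] = D, so P[1] = P[7].

P[1] = P[7]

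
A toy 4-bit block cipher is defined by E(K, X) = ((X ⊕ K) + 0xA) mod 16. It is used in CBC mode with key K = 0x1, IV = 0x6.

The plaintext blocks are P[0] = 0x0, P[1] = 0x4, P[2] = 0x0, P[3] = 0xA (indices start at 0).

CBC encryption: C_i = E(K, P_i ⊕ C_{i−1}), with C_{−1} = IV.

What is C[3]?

C[0]: P[0] ⊕ 0x6 = 0x6; E(K, 0x6) = 0x1.
C[1]: P[1] ⊕ 0x1 = 0x5; E(K, 0x5) = 0xE.
C[2]: P[2] ⊕ 0xE = 0xE; E(K, 0xE) = 0x9.
C[3]: P[3] ⊕ 0x9 = 0x3; E(K, 0x3) = 0xC.

C[3] = 0xC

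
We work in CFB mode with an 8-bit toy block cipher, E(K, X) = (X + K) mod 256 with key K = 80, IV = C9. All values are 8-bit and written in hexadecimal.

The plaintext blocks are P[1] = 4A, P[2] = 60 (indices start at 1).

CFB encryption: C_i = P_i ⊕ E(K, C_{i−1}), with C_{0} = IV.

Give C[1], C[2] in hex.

C[1]: E(K, C9) = 49; 4A ⊕ 49 = 03.
C[2]: E(K, 03) = 83; 60 ⊕ 83 = E3.

C[1] = 03, C[2] = E3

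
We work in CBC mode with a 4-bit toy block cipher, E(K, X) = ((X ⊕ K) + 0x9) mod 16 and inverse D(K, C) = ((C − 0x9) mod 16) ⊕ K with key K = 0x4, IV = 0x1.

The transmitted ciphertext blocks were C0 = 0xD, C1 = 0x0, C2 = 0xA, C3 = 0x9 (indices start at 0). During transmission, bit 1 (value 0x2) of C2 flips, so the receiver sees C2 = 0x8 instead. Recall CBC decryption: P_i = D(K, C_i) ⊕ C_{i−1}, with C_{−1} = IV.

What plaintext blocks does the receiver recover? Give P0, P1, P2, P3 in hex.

P0 = 0x1, P1 = 0xE, P2 = 0xB, P3 = 0xC

Only C2 changed, to 0x8. In CBC, a change in C_i garbles P_i and flips the same bit in P_{i+1}. Decrypting the received ciphertext:
P0: D(K, 0xD) = 0x0; 0x0 ⊕ 0x1 = 0x1.
P1: D(K, 0x0) = 0x3; 0x3 ⊕ 0xD = 0xE.
P2: D(K, 0x8) = 0xB; 0xB ⊕ 0x0 = 0xB.
P3: D(K, 0x9) = 0x4; 0x4 ⊕ 0x8 = 0xC.
Blocks that differ from the original plaintext: P2, P3.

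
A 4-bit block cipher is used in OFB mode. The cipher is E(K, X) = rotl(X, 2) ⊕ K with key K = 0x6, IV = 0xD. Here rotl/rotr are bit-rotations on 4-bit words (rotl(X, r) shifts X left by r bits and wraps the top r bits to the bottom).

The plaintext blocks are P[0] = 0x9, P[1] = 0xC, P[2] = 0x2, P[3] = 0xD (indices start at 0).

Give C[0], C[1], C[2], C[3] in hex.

OFB encryption: S_i = E(K, S_{i−1}) with S_{−1} = IV; C_i = P_i ⊕ S_i.
C[0]: S = E(K, 0xD) = 0x1; 0x9 ⊕ 0x1 = 0x8.
C[1]: S = E(K, 0x1) = 0x2; 0xC ⊕ 0x2 = 0xE.
C[2]: S = E(K, 0x2) = 0xE; 0x2 ⊕ 0xE = 0xC.
C[3]: S = E(K, 0xE) = 0xD; 0xD ⊕ 0xD = 0x0.

C[0] = 0x8, C[1] = 0xE, C[2] = 0xC, C[3] = 0x0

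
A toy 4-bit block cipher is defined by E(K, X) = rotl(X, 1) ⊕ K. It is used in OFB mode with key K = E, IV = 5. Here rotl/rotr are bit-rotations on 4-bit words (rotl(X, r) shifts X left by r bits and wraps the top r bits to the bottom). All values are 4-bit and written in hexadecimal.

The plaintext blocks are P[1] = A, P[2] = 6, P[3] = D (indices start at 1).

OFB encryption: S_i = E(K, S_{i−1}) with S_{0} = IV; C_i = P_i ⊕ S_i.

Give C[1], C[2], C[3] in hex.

C[1]: S = E(K, 5) = 4; A ⊕ 4 = E.
C[2]: S = E(K, 4) = 6; 6 ⊕ 6 = 0.
C[3]: S = E(K, 6) = 2; D ⊕ 2 = F.

C[1] = E, C[2] = 0, C[3] = F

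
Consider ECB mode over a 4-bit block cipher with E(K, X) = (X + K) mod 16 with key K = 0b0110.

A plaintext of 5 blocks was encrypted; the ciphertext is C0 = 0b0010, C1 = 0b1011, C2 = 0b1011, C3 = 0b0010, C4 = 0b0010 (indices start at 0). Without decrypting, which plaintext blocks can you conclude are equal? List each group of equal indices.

ECB encrypts each block independently with the same key, so equal ciphertext blocks imply equal plaintext blocks.
C0 = C3 = C4 = 0b0010, so P0 = P3 = P4.
C1 = C2 = 0b1011, so P1 = P2.

P0 = P3 = P4; P1 = P2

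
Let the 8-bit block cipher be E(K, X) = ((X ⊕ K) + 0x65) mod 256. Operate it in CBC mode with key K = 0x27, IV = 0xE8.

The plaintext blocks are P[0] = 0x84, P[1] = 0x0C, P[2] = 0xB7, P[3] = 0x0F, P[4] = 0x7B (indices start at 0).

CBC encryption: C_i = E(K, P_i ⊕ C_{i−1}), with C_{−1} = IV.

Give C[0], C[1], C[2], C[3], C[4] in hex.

C[0] = 0xB0, C[1] = 0x00, C[2] = 0xF5, C[3] = 0x42, C[4] = 0x83

C[0]: P[0] ⊕ 0xE8 = 0x6C; E(K, 0x6C) = 0xB0.
C[1]: P[1] ⊕ 0xB0 = 0xBC; E(K, 0xBC) = 0x00.
C[2]: P[2] ⊕ 0x00 = 0xB7; E(K, 0xB7) = 0xF5.
C[3]: P[3] ⊕ 0xF5 = 0xFA; E(K, 0xFA) = 0x42.
C[4]: P[4] ⊕ 0x42 = 0x39; E(K, 0x39) = 0x83.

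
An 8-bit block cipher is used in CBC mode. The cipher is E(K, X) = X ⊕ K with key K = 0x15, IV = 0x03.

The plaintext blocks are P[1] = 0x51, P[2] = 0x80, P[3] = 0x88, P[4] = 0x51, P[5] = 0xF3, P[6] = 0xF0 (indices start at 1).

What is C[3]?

CBC encryption: C_i = E(K, P_i ⊕ C_{i−1}), with C_{0} = IV.
C[1]: P[1] ⊕ 0x03 = 0x52; E(K, 0x52) = 0x47.
C[2]: P[2] ⊕ 0x47 = 0xC7; E(K, 0xC7) = 0xD2.
C[3]: P[3] ⊕ 0xD2 = 0x5A; E(K, 0x5A) = 0x4F.

C[3] = 0x4F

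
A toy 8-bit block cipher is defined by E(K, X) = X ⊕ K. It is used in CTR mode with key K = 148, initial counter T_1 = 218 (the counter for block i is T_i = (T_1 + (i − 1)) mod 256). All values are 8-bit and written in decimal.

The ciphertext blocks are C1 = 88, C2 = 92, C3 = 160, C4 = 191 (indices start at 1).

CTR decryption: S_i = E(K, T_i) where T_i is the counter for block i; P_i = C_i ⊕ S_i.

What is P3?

P3: T = 220, S = E(K, T) = 72; 160 ⊕ 72 = 232.

P3 = 232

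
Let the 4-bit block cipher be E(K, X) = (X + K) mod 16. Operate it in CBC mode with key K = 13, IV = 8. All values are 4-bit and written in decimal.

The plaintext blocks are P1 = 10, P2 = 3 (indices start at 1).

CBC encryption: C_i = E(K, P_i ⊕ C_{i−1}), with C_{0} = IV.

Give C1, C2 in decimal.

C1 = 15, C2 = 9

C1: P1 ⊕ 8 = 2; E(K, 2) = 15.
C2: P2 ⊕ 15 = 12; E(K, 12) = 9.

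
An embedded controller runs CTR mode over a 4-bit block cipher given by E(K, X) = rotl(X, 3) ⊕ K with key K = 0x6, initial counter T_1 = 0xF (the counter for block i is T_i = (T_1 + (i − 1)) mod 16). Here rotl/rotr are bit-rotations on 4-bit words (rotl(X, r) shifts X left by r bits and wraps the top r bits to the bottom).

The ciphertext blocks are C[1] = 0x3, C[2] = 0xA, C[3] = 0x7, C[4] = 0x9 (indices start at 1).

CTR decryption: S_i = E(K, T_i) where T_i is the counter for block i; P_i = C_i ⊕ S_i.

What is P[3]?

P[3] = 0x9

P[3]: T = 0x1, S = E(K, T) = 0xE; 0x7 ⊕ 0xE = 0x9.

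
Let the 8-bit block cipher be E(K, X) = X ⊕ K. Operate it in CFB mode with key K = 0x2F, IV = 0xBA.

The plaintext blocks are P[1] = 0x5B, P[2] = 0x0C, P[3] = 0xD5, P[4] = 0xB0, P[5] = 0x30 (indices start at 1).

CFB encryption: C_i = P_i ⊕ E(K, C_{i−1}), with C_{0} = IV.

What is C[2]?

C[1]: E(K, 0xBA) = 0x95; 0x5B ⊕ 0x95 = 0xCE.
C[2]: E(K, 0xCE) = 0xE1; 0x0C ⊕ 0xE1 = 0xED.

C[2] = 0xED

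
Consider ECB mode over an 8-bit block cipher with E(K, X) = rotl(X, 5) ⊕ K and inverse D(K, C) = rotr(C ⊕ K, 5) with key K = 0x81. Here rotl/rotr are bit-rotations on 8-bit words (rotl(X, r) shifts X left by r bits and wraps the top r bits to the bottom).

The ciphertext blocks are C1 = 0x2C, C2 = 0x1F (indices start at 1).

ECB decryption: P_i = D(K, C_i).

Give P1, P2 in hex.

P1: D(K, 0x2C) = 0x6D.
P2: D(K, 0x1F) = 0xF4.

P1 = 0x6D, P2 = 0xF4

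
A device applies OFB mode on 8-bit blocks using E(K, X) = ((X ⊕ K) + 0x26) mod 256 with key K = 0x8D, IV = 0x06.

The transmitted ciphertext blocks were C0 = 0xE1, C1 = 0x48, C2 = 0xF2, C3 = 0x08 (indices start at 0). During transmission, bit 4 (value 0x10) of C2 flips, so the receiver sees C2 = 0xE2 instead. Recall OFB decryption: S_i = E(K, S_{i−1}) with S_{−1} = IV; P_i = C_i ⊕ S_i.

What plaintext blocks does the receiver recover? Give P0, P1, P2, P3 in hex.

P0 = 0x50, P1 = 0x2A, P2 = 0xF7, P3 = 0xB6

Only C2 changed, to 0xE2. In OFB, a change in C_i flips the same bit in P_i only; the keystream is unaffected. Decrypting the received ciphertext:
P0: S = E(K, 0x06) = 0xB1; 0xE1 ⊕ 0xB1 = 0x50.
P1: S = E(K, 0xB1) = 0x62; 0x48 ⊕ 0x62 = 0x2A.
P2: S = E(K, 0x62) = 0x15; 0xE2 ⊕ 0x15 = 0xF7.
P3: S = E(K, 0x15) = 0xBE; 0x08 ⊕ 0xBE = 0xB6.
Blocks that differ from the original plaintext: P2.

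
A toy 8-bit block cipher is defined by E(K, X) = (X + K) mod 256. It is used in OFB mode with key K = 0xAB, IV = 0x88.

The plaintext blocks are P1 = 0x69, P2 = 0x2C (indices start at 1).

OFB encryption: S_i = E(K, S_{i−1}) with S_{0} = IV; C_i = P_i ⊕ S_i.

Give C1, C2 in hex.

C1 = 0x5A, C2 = 0xF2

C1: S = E(K, 0x88) = 0x33; 0x69 ⊕ 0x33 = 0x5A.
C2: S = E(K, 0x33) = 0xDE; 0x2C ⊕ 0xDE = 0xF2.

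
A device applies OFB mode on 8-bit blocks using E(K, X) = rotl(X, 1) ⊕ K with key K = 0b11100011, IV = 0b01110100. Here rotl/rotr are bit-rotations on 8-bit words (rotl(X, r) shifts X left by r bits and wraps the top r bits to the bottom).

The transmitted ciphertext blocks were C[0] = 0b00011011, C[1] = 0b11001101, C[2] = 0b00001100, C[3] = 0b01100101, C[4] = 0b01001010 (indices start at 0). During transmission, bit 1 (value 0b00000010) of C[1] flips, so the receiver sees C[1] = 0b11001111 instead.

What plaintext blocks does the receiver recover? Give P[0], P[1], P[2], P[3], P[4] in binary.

OFB decryption: S_i = E(K, S_{i−1}) with S_{−1} = IV; P_i = C_i ⊕ S_i.
Only C[1] changed, to 0b11001111. In OFB, a change in C_i flips the same bit in P_i only; the keystream is unaffected. Decrypting the received ciphertext:
P[0]: S = E(K, 0b01110100) = 0b00001011; 0b00011011 ⊕ 0b00001011 = 0b00010000.
P[1]: S = E(K, 0b00001011) = 0b11110101; 0b11001111 ⊕ 0b11110101 = 0b00111010.
P[2]: S = E(K, 0b11110101) = 0b00001000; 0b00001100 ⊕ 0b00001000 = 0b00000100.
P[3]: S = E(K, 0b00001000) = 0b11110011; 0b01100101 ⊕ 0b11110011 = 0b10010110.
P[4]: S = E(K, 0b11110011) = 0b00000100; 0b01001010 ⊕ 0b00000100 = 0b01001110.
Blocks that differ from the original plaintext: P[1].

P[0] = 0b00010000, P[1] = 0b00111010, P[2] = 0b00000100, P[3] = 0b10010110, P[4] = 0b01001110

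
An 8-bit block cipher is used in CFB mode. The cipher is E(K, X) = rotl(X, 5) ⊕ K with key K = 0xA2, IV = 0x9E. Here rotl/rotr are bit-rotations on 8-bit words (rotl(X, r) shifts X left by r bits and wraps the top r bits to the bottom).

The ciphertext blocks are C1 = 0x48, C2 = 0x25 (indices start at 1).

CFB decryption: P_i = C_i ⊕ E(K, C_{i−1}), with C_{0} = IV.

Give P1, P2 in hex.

P1 = 0x39, P2 = 0x8E

P1: E(K, 0x9E) = 0x71; 0x48 ⊕ 0x71 = 0x39.
P2: E(K, 0x48) = 0xAB; 0x25 ⊕ 0xAB = 0x8E.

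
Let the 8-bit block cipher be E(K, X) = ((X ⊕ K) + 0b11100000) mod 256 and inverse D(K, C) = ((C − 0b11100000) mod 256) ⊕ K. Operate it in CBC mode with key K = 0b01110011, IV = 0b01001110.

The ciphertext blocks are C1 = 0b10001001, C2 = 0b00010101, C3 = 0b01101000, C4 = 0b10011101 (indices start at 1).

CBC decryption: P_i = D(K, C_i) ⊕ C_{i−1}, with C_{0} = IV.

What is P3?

P3 = 0b11101110

P3: D(K, 0b01101000) = 0b11111011; 0b11111011 ⊕ 0b00010101 = 0b11101110.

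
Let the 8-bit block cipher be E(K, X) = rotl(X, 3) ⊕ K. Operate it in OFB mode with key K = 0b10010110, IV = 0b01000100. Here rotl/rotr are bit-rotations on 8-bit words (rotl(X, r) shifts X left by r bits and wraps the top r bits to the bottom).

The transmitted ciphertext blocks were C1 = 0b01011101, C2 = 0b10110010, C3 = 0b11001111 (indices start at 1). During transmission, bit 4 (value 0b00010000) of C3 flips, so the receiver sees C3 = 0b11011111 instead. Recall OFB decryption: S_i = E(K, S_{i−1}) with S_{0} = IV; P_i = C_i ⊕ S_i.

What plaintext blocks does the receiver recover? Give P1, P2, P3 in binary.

P1 = 0b11101001, P2 = 0b10000001, P3 = 0b11010000

Only C3 changed, to 0b11011111. In OFB, a change in C_i flips the same bit in P_i only; the keystream is unaffected. Decrypting the received ciphertext:
P1: S = E(K, 0b01000100) = 0b10110100; 0b01011101 ⊕ 0b10110100 = 0b11101001.
P2: S = E(K, 0b10110100) = 0b00110011; 0b10110010 ⊕ 0b00110011 = 0b10000001.
P3: S = E(K, 0b00110011) = 0b00001111; 0b11011111 ⊕ 0b00001111 = 0b11010000.
Blocks that differ from the original plaintext: P3.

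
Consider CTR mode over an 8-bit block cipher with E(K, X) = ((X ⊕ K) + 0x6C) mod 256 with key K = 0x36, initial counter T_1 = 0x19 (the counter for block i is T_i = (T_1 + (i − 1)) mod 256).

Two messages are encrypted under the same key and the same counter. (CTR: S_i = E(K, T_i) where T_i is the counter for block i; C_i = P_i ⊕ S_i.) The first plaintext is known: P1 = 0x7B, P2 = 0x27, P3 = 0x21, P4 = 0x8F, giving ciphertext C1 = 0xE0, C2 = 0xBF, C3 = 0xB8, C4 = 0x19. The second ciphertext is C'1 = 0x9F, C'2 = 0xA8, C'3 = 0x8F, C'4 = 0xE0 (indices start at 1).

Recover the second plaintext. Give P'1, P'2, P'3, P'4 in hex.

P'1 = 0x04, P'2 = 0x30, P'3 = 0x16, P'4 = 0x76

In CTR with a reused counter, both messages share the same keystream S_i, so C_i ⊕ C'_i = P_i ⊕ P'_i and thus P'_i = P_i ⊕ C_i ⊕ C'_i.
P'1: 0x7B ⊕ 0xE0 ⊕ 0x9F = 0x04.
P'2: 0x27 ⊕ 0xBF ⊕ 0xA8 = 0x30.
P'3: 0x21 ⊕ 0xB8 ⊕ 0x8F = 0x16.
P'4: 0x8F ⊕ 0x19 ⊕ 0xE0 = 0x76.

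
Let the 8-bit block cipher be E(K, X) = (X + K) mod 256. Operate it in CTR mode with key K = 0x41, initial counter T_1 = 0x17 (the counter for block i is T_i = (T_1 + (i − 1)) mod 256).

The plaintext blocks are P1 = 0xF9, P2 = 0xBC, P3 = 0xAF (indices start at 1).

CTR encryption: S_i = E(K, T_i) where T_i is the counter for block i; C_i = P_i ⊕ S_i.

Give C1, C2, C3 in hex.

C1: T = 0x17, S = E(K, T) = 0x58; 0xF9 ⊕ 0x58 = 0xA1.
C2: T = 0x18, S = E(K, T) = 0x59; 0xBC ⊕ 0x59 = 0xE5.
C3: T = 0x19, S = E(K, T) = 0x5A; 0xAF ⊕ 0x5A = 0xF5.

C1 = 0xA1, C2 = 0xE5, C3 = 0xF5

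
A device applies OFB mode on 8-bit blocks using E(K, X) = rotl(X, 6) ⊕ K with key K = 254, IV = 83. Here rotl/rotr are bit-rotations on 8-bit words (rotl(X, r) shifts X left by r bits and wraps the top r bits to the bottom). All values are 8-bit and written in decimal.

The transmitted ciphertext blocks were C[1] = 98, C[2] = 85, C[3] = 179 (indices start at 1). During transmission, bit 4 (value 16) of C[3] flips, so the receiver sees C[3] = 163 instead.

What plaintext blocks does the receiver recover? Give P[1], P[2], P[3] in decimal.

P[1] = 72, P[2] = 33, P[3] = 64

OFB decryption: S_i = E(K, S_{i−1}) with S_{0} = IV; P_i = C_i ⊕ S_i.
Only C[3] changed, to 163. In OFB, a change in C_i flips the same bit in P_i only; the keystream is unaffected. Decrypting the received ciphertext:
P[1]: S = E(K, 83) = 42; 98 ⊕ 42 = 72.
P[2]: S = E(K, 42) = 116; 85 ⊕ 116 = 33.
P[3]: S = E(K, 116) = 227; 163 ⊕ 227 = 64.
Blocks that differ from the original plaintext: P[3].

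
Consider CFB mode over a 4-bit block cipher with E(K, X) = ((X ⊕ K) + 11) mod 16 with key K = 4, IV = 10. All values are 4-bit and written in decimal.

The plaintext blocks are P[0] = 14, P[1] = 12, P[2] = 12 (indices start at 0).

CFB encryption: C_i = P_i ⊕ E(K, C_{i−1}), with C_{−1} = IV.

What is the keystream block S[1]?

C[0]: E(K, 10) = 9; 14 ⊕ 9 = 7.
C[1]: E(K, 7) = 14; 12 ⊕ 14 = 2.
So S[1] = 14.

14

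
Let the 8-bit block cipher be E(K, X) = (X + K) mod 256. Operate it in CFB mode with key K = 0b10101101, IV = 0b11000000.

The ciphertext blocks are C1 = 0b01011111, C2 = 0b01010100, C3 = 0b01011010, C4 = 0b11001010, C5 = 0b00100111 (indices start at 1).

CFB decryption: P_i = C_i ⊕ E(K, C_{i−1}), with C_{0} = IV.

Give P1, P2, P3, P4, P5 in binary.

P1: E(K, 0b11000000) = 0b01101101; 0b01011111 ⊕ 0b01101101 = 0b00110010.
P2: E(K, 0b01011111) = 0b00001100; 0b01010100 ⊕ 0b00001100 = 0b01011000.
P3: E(K, 0b01010100) = 0b00000001; 0b01011010 ⊕ 0b00000001 = 0b01011011.
P4: E(K, 0b01011010) = 0b00000111; 0b11001010 ⊕ 0b00000111 = 0b11001101.
P5: E(K, 0b11001010) = 0b01110111; 0b00100111 ⊕ 0b01110111 = 0b01010000.

P1 = 0b00110010, P2 = 0b01011000, P3 = 0b01011011, P4 = 0b11001101, P5 = 0b01010000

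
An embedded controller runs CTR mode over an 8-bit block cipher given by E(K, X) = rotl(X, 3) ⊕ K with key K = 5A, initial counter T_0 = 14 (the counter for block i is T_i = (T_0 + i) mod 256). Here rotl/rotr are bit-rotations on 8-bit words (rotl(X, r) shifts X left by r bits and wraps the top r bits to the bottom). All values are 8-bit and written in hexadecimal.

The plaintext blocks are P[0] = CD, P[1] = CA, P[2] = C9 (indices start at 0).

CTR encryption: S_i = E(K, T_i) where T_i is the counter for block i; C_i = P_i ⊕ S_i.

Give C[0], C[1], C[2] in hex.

C[0]: T = 14, S = E(K, T) = FA; CD ⊕ FA = 37.
C[1]: T = 15, S = E(K, T) = F2; CA ⊕ F2 = 38.
C[2]: T = 16, S = E(K, T) = EA; C9 ⊕ EA = 23.

C[0] = 37, C[1] = 38, C[2] = 23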